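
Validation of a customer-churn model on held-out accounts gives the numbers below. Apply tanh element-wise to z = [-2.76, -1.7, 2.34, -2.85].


tanh(-2.76) = -0.992
tanh(-1.7) = -0.9354
tanh(2.34) = 0.9816
tanh(-2.85) = -0.9933
result = [-0.992, -0.9354, 0.9816, -0.9933]

[-0.992, -0.9354, 0.9816, -0.9933]


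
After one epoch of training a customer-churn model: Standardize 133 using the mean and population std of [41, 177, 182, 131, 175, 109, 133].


μ = 135.4286, σ = 46.4508
z = (133 - 135.4286)/46.4508 = -0.0523

-0.0523


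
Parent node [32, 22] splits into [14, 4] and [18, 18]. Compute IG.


Parent = [32, 22], H_parent = 0.9751
H_left = 0.7642 (n=18), H_right = 1 (n=36)
H_children = (18/54)·0.7642 + (36/54)·1 = 0.9214
IG = 0.9751 - 0.9214 = 0.0537

0.0537


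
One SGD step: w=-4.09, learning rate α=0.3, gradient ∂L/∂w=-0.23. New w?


w_new = w - α·∇
= -4.09 - 0.3·-0.23
= -4.09 + 0.069
= -4.021

-4.021


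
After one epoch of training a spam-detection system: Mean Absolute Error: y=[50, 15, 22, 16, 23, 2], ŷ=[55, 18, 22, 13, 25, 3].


Absolute errors: |50-55|=5, |15-18|=3, |22-22|=0, |16-13|=3, |23-25|=2, |2-3|=1
Sum = 14
MAE = 14/6 = 7/3

7/3


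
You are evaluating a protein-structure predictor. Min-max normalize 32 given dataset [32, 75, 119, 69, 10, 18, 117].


min=10, max=119
(32-10)/(119-10) = 22/109 = 0.2018

0.2018


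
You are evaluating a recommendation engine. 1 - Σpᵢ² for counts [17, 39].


Probabilities: [17/56, 39/56] ≈ [0.3036, 0.6964]
Σpᵢ² = (289 + 1521)/56² = 1810/3136
Gini = 1 - Σpᵢ² = 1 - 1810/3136 = 0.4228

0.4228


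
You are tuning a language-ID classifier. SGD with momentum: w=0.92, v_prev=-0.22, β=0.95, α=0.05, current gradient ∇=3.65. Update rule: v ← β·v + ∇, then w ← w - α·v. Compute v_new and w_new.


v_new = 0.95·-0.22 + 3.65 = -0.209 + 3.65 = 3.441
w_new = 0.92 - 0.05·3.441 = 0.92 - 0.17205 = 0.74795

v_new=3.441, w_new=0.74795


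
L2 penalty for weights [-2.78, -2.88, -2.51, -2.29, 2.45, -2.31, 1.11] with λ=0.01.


‖w‖₂² = (-2.78)² + (-2.88)² + (-2.51)² + (-2.29)² + (2.45)² + (-2.31)² + (1.11)²
     = 7.7284 + 8.2944 + 6.3001 + 5.2441 + 6.0025 + 5.3361 + 1.2321
     = 40.1377
λ·‖w‖₂² = 0.01·40.1377 = 0.401377

0.401377


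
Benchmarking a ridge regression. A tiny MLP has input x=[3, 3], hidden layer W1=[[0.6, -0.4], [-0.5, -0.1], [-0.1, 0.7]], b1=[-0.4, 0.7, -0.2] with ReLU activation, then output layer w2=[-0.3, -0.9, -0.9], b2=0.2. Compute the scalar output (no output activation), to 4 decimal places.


z1[0] = (0.6)·(3) + (-0.4)·(3) - 0.4 = 0.2
z1[1] = (-0.5)·(3) + (-0.1)·(3) + 0.7 = -1.1
z1[2] = (-0.1)·(3) + (0.7)·(3) - 0.2 = 1.6
h = ReLU(z1) = [0.2, 0.0, 1.6]
output = (-0.3)·(0.2) + (-0.9)·(0.0) + (-0.9)·(1.6) + 0.2 = -1.3

-1.3


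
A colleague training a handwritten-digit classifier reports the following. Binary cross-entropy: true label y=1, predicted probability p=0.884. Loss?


BCE = -[y·ln(p) + (1-y)·ln(1-p)]
= -1·ln(0.884) - 0
= -ln(0.884) = 0.1233

0.1233


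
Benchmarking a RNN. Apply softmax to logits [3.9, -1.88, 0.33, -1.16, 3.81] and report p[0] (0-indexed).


Exponentials: e^3.9=49.4024, e^-1.88=0.1526, e^0.33=1.391, e^-1.16=0.3135, e^3.81=45.1504
Sum = 96.4099
Softmax = [0.5124, 0.0016, 0.0144, 0.0033, 0.4683]
p[0] = 49.4024/96.4099 = 0.5124

0.5124


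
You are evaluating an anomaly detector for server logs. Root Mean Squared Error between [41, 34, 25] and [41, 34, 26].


MSE = 1/3 = 0.3333
RMSE = √(1/3) = 0.5774

0.5774


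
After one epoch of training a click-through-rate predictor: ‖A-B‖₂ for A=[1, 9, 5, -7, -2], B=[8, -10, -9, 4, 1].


d = √((1-8)² + (9+ 10)² + (5+ 9)² + (-7-4)² + (-2-1)²)
  = √(49 + 361 + 196 + 121 + 9)
  = √736 = 27.1293

27.1293


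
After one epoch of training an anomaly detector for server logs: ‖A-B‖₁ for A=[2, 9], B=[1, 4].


d = |2-1| + |9-4|
  = 1 + 5
  = 6

6


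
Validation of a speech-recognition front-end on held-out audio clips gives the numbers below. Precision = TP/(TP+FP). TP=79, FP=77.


Precision = TP/(TP+FP)
= 79/(79+77)
= 79/156 = 50.64%

50.64%


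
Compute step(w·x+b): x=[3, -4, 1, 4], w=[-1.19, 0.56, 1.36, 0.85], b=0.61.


z = (3)·(-1.19) + (-4)·(0.56) + (1)·(1.36) + (4)·(0.85) + 0.61
  = -0.44
step(z) = 0 (z<0)

0


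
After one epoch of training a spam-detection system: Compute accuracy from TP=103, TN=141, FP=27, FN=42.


Accuracy = (TP+TN)/(TP+TN+FP+FN)
= (103+141)/(313)
= 244/313 = 77.96%

77.96%


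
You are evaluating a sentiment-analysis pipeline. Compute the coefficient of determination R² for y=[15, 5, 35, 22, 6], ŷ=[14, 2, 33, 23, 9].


ȳ = 16.6
SS_res = Σ(y-ŷ)² = 24
SS_tot = Σ(y-ȳ)² = 617.2
R² = 1 - SS_res/SS_tot = 1 - 0.0389 = 0.9611

0.9611


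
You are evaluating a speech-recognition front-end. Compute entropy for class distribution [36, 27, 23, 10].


Probabilities: [36/96, 27/96, 23/96, 10/96] ≈ [0.375, 0.2812, 0.2396, 0.1042]
H = -((36/96)·log₂(36/96) + (27/96)·log₂(27/96) + (23/96)·log₂(23/96) + (10/96)·log₂(10/96))
  = 1.8791 bits

1.8791 bits


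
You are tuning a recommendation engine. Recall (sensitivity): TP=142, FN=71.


Recall = TP/(TP+FN)
= 142/(142+71)
= 142/213 = 66.67%

66.67%


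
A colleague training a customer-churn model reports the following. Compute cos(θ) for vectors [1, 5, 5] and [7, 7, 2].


A·B = 1·7 + 5·7 + 5·2 = 52
‖A‖ = √51 = 7.1414, ‖B‖ = √102 = 10.0995
cos = 52/(√51·√102) = 52/√5202 = 0.721

0.721


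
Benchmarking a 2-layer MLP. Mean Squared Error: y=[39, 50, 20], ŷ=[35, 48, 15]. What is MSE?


Squared errors: (39-35)²=16, (50-48)²=4, (20-15)²=25
Sum = 45
MSE = 45/3 = 15

15


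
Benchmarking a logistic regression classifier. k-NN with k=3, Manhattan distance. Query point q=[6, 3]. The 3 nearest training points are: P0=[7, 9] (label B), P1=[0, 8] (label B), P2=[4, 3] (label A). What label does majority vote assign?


d(q,P0) = 7  (label B)
d(q,P1) = 11  (label B)
d(q,P2) = 2  (label A)
Votes: A=1, B=2
Majority → B

B


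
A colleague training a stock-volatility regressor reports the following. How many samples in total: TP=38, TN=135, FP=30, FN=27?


Total = TP + TN + FP + FN
= 38 + 135 + 30 + 27
= 230
(Predicted positive: 68, predicted negative: 162)

230


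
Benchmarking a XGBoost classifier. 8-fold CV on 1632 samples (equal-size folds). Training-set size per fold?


Fold size = 1632/8 = 204
Training per fold = 1632 - 204 = 1428

1428


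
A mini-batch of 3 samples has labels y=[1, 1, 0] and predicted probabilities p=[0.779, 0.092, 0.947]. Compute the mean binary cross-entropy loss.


L[0] = -ln(0.779) = 0.2497
L[1] = -ln(0.092) = 2.386
L[2] = -ln(1-0.947) = -ln(0.053) = 2.9375
mean = (0.2497 + 2.386 + 2.9375)/3 = 1.8577

1.8577


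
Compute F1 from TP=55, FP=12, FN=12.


Precision = 55/67 = 0.8209
Recall = 55/67 = 0.8209
F1 = 2·P·R/(P+R) = 2·TP/(2·TP+FP+FN) = 110/(110+12+12) = 110/134 = 0.8209

0.8209


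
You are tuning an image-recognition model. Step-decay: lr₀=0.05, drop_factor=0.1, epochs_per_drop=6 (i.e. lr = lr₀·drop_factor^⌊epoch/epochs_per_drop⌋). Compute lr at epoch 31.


n_drops = ⌊31/6⌋ = 5
lr = 0.05·0.1^5 = 0.05·0.00001 = 0.0000005

0.0000005


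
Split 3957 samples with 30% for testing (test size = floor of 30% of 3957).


Test = ⌊3957·30/100⌋ = 1187
Train = 3957 - 1187 = 2770

Train: 2770, Test: 1187


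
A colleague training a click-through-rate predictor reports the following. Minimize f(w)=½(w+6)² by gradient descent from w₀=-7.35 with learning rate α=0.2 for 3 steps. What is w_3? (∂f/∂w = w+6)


step 1: grad = -7.35+6 = -1.35; w = -7.35 - 0.2·(-1.35) = -7.08
step 2: grad = -7.08+6 = -1.08; w = -7.08 - 0.2·(-1.08) = -6.864
step 3: grad = -6.864+6 = -0.864; w = -6.864 - 0.2·(-0.864) = -6.6912

-6.6912


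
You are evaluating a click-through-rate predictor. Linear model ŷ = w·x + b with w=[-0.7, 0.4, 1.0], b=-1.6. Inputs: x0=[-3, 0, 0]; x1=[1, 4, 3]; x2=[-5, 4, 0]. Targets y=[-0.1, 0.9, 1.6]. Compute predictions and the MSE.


ŷ0 = (-0.7)·(-3) + (0.4)·(0) + (1.0)·(0) - 1.6 = 0.5
ŷ1 = (-0.7)·(1) + (0.4)·(4) + (1.0)·(3) - 1.6 = 2.3
ŷ2 = (-0.7)·(-5) + (0.4)·(4) + (1.0)·(0) - 1.6 = 3.5
errors² = [0.36, 1.96, 3.61]
MSE = 5.9300/3 = 1.9767

1.9767


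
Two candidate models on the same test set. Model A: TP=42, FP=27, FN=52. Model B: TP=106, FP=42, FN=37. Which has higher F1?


Model A: P=42/69=0.6087, R=42/94=0.4468, F1=2PR/(P+R)=2TP/(2TP+FP+FN)=84/163=0.5153
Model B: P=106/148=0.7162, R=106/143=0.7413, F1=2PR/(P+R)=2TP/(2TP+FP+FN)=212/291=0.7285
0.5153 < 0.7285 → Model B

Model B


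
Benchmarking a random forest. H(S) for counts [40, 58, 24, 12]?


Probabilities: [40/134, 58/134, 24/134, 12/134] ≈ [0.2985, 0.4328, 0.1791, 0.0896]
H = -((40/134)·log₂(40/134) + (58/134)·log₂(58/134) + (24/134)·log₂(24/134) + (12/134)·log₂(12/134))
  = 1.7997 bits

1.7997 bits


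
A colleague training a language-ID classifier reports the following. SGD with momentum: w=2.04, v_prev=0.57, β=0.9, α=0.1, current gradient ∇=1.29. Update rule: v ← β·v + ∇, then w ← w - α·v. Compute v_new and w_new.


v_new = 0.9·0.57 + 1.29 = 0.513 + 1.29 = 1.803
w_new = 2.04 - 0.1·1.803 = 2.04 - 0.1803 = 1.8597

v_new=1.803, w_new=1.8597


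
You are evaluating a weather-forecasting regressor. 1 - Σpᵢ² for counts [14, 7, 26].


Probabilities: [14/47, 7/47, 26/47] ≈ [0.2979, 0.1489, 0.5532]
Σpᵢ² = (196 + 49 + 676)/47² = 921/2209
Gini = 1 - Σpᵢ² = 1 - 921/2209 = 0.5831

0.5831


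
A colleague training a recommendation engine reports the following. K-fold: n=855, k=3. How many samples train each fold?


Fold size = 855/3 = 285
Training per fold = 855 - 285 = 570

570


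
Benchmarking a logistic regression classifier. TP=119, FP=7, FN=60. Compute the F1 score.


Precision = 119/126 = 0.9444
Recall = 119/179 = 0.6648
F1 = 2·P·R/(P+R) = 2·TP/(2·TP+FP+FN) = 238/(238+7+60) = 238/305 = 0.7803

0.7803


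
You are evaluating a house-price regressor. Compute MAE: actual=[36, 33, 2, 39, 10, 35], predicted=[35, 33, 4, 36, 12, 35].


Absolute errors: |36-35|=1, |33-33|=0, |2-4|=2, |39-36|=3, |10-12|=2, |35-35|=0
Sum = 8
MAE = 8/6 = 4/3

4/3


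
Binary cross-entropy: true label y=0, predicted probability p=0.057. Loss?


BCE = -[y·ln(p) + (1-y)·ln(1-p)]
= -0 - 1·ln(1-0.057)
= -ln(0.943) = 0.0587

0.0587


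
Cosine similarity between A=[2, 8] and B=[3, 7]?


A·B = 2·3 + 8·7 = 62
‖A‖ = √68 = 8.2462, ‖B‖ = √58 = 7.6158
cos = 62/(√68·√58) = 62/√3944 = 0.9872

0.9872


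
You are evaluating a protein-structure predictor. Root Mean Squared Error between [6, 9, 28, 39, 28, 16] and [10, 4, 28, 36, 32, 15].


MSE = 67/6 = 11.1667
RMSE = √(67/6) = 3.3417

3.3417


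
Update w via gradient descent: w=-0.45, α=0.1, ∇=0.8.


w_new = w - α·∇
= -0.45 - 0.1·0.8
= -0.45 - 0.08
= -0.53

-0.53


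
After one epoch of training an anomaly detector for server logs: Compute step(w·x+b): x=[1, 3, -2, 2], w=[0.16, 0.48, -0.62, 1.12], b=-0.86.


z = (1)·(0.16) + (3)·(0.48) + (-2)·(-0.62) + (2)·(1.12) - 0.86
  = 4.22
step(z) = 1 (z≥0)

1


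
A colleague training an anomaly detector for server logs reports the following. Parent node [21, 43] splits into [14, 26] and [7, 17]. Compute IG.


Parent = [21, 43], H_parent = 0.913
H_left = 0.9341 (n=40), H_right = 0.8709 (n=24)
H_children = (40/64)·0.9341 + (24/64)·0.8709 = 0.9104
IG = 0.913 - 0.9104 = 0.0026

0.0026


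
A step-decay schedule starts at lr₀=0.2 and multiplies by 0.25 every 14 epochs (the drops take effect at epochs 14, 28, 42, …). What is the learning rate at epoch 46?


n_drops = ⌊46/14⌋ = 3
lr = 0.2·0.25^3 = 0.2·0.015625 = 0.003125

0.003125


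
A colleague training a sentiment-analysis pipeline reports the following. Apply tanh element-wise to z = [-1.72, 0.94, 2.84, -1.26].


tanh(-1.72) = -0.9379
tanh(0.94) = 0.7352
tanh(2.84) = 0.9932
tanh(-1.26) = -0.8511
result = [-0.9379, 0.7352, 0.9932, -0.8511]

[-0.9379, 0.7352, 0.9932, -0.8511]


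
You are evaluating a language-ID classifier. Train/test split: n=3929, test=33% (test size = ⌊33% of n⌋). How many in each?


Test = ⌊3929·33/100⌋ = 1296
Train = 3929 - 1296 = 2633

Train: 2633, Test: 1296


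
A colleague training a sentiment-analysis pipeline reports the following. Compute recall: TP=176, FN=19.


Recall = TP/(TP+FN)
= 176/(176+19)
= 176/195 = 90.26%

90.26%


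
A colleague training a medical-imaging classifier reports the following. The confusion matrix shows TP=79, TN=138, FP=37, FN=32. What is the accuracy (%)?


Accuracy = (TP+TN)/(TP+TN+FP+FN)
= (79+138)/(286)
= 217/286 = 75.87%

75.87%


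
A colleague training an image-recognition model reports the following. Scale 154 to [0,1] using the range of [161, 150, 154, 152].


min=150, max=161
(154-150)/(161-150) = 4/11 = 0.3636

0.3636


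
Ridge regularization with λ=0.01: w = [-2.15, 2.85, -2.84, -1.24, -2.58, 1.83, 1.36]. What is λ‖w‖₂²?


‖w‖₂² = (-2.15)² + (2.85)² + (-2.84)² + (-1.24)² + (-2.58)² + (1.83)² + (1.36)²
     = 4.6225 + 8.1225 + 8.0656 + 1.5376 + 6.6564 + 3.3489 + 1.8496
     = 34.2031
λ·‖w‖₂² = 0.01·34.2031 = 0.342031

0.342031


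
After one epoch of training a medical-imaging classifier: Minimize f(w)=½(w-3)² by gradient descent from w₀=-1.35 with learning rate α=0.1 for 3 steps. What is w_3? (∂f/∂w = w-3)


step 1: grad = -1.35-3 = -4.35; w = -1.35 - 0.1·(-4.35) = -0.915
step 2: grad = -0.915-3 = -3.915; w = -0.915 - 0.1·(-3.915) = -0.5235
step 3: grad = -0.5235-3 = -3.5235; w = -0.5235 - 0.1·(-3.5235) = -0.17115

-0.17115


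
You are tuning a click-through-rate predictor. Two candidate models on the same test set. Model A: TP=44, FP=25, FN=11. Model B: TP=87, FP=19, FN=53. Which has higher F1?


Model A: P=44/69=0.6377, R=44/55=0.8, F1=2PR/(P+R)=2TP/(2TP+FP+FN)=88/124=0.7097
Model B: P=87/106=0.8208, R=87/140=0.6214, F1=2PR/(P+R)=2TP/(2TP+FP+FN)=174/246=0.7073
0.7097 > 0.7073 → Model A

Model A


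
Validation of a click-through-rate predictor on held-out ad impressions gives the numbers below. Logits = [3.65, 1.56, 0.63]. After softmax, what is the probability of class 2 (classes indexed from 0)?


Exponentials: e^3.65=38.4747, e^1.56=4.7588, e^0.63=1.8776
Sum = 45.1111
Softmax = [0.8529, 0.1055, 0.0416]
p[2] = 1.8776/45.1111 = 0.0416

0.0416


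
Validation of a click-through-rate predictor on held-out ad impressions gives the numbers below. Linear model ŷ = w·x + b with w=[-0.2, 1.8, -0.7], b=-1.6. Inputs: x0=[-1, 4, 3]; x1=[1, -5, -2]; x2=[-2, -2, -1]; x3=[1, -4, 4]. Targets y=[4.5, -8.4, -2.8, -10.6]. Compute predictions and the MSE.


ŷ0 = (-0.2)·(-1) + (1.8)·(4) + (-0.7)·(3) - 1.6 = 3.7
ŷ1 = (-0.2)·(1) + (1.8)·(-5) + (-0.7)·(-2) - 1.6 = -9.4
ŷ2 = (-0.2)·(-2) + (1.8)·(-2) + (-0.7)·(-1) - 1.6 = -4.1
ŷ3 = (-0.2)·(1) + (1.8)·(-4) + (-0.7)·(4) - 1.6 = -11.8
errors² = [0.64, 1.0, 1.69, 1.44]
MSE = 4.7700/4 = 1.1925

1.1925


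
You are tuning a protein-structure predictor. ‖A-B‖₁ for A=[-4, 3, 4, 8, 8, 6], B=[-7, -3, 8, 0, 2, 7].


d = |-4+ 7| + |3+ 3| + |4-8| + |8-0| + |8-2| + |6-7|
  = 3 + 6 + 4 + 8 + 6 + 1
  = 28

28


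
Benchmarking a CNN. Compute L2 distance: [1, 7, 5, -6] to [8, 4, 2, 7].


d = √((1-8)² + (7-4)² + (5-2)² + (-6-7)²)
  = √(49 + 9 + 9 + 169)
  = √236 = 15.3623

15.3623


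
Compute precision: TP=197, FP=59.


Precision = TP/(TP+FP)
= 197/(197+59)
= 197/256 = 76.95%

76.95%


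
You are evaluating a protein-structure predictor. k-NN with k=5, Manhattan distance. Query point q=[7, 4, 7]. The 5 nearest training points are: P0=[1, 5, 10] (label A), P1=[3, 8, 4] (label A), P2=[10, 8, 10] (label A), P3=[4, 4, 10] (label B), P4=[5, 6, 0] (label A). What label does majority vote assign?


d(q,P0) = 10  (label A)
d(q,P1) = 11  (label A)
d(q,P2) = 10  (label A)
d(q,P3) = 6  (label B)
d(q,P4) = 11  (label A)
Votes: A=4, B=1
Majority → A

A


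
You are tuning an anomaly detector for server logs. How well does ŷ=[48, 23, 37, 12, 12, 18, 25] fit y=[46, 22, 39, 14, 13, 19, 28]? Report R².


ȳ = 25.8571
SS_res = Σ(y-ŷ)² = 24
SS_tot = Σ(y-ȳ)² = 950.86
R² = 1 - SS_res/SS_tot = 1 - 0.0252 = 0.9748

0.9748


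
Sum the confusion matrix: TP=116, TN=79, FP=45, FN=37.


Total = TP + TN + FP + FN
= 116 + 79 + 45 + 37
= 277
(Predicted positive: 161, predicted negative: 116)

277


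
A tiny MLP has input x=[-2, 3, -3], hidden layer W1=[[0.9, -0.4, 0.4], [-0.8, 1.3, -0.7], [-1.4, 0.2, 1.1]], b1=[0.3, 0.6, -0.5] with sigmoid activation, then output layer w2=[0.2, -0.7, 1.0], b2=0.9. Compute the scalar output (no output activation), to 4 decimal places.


z1[0] = (0.9)·(-2) + (-0.4)·(3) + (0.4)·(-3) + 0.3 = -3.9
z1[1] = (-0.8)·(-2) + (1.3)·(3) + (-0.7)·(-3) + 0.6 = 8.2
z1[2] = (-1.4)·(-2) + (0.2)·(3) + (1.1)·(-3) - 0.5 = -0.4
h = sigmoid(z1) = [0.0198, 0.9997, 0.4013]
output = (0.2)·(0.0198) + (-0.7)·(0.9997) + (1.0)·(0.4013) + 0.9 = 0.6055

0.6055


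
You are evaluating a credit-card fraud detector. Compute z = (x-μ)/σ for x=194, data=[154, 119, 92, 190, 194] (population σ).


μ = 149.8, σ = 39.6908
z = (194 - 149.8)/39.6908 = 1.1136

1.1136


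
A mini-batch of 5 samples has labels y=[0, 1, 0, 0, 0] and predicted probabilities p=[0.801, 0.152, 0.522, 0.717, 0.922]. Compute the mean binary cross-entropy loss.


L[0] = -ln(1-0.801) = -ln(0.199) = 1.6145
L[1] = -ln(0.152) = 1.8839
L[2] = -ln(1-0.522) = -ln(0.478) = 0.7381
L[3] = -ln(1-0.717) = -ln(0.283) = 1.2623
L[4] = -ln(1-0.922) = -ln(0.078) = 2.551
mean = (1.6145 + 1.8839 + 0.7381 + 1.2623 + 2.551)/5 = 1.61

1.61


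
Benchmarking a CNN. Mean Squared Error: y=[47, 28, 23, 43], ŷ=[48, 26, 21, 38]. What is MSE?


Squared errors: (47-48)²=1, (28-26)²=4, (23-21)²=4, (43-38)²=25
Sum = 34
MSE = 34/4 = 17/2

17/2


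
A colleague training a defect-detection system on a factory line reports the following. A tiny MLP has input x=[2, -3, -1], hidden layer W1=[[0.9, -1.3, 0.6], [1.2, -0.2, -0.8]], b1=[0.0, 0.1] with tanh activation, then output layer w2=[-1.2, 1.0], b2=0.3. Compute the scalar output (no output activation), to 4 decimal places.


z1[0] = (0.9)·(2) + (-1.3)·(-3) + (0.6)·(-1) + 0.0 = 5.1
z1[1] = (1.2)·(2) + (-0.2)·(-3) + (-0.8)·(-1) + 0.1 = 3.9
h = tanh(z1) = [0.9999, 0.9992]
output = (-1.2)·(0.9999) + (1.0)·(0.9992) + 0.3 = 0.0993

0.0993


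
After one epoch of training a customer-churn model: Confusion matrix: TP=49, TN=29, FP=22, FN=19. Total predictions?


Total = TP + TN + FP + FN
= 49 + 29 + 22 + 19
= 119
(Predicted positive: 71, predicted negative: 48)

119


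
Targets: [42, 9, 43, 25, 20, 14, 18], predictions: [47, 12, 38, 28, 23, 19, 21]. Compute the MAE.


Absolute errors: |42-47|=5, |9-12|=3, |43-38|=5, |25-28|=3, |20-23|=3, |14-19|=5, |18-21|=3
Sum = 27
MAE = 27/7 = 27/7

27/7


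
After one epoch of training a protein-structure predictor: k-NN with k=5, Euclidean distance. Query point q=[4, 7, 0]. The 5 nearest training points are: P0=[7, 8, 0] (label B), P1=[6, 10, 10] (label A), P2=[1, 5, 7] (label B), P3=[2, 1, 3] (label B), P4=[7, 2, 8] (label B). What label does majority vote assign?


d(q,P0) = 3.1623  (label B)
d(q,P1) = 10.6301  (label A)
d(q,P2) = 7.874  (label B)
d(q,P3) = 7.0  (label B)
d(q,P4) = 9.8995  (label B)
Votes: A=1, B=4
Majority → B

B


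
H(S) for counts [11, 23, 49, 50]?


Probabilities: [11/133, 23/133, 49/133, 50/133] ≈ [0.0827, 0.1729, 0.3684, 0.3759]
H = -((11/133)·log₂(11/133) + (23/133)·log₂(23/133) + (49/133)·log₂(49/133) + (50/133)·log₂(50/133))
  = 1.7966 bits

1.7966 bits


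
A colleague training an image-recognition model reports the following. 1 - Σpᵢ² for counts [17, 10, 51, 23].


Probabilities: [17/101, 10/101, 51/101, 23/101] ≈ [0.1683, 0.099, 0.505, 0.2277]
Σpᵢ² = (289 + 100 + 2601 + 529)/101² = 3519/10201
Gini = 1 - Σpᵢ² = 1 - 3519/10201 = 0.655

0.655


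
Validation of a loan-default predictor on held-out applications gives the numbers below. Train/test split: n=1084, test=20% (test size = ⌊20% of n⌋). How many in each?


Test = ⌊1084·20/100⌋ = 216
Train = 1084 - 216 = 868

Train: 868, Test: 216


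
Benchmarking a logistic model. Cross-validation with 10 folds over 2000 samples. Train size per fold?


Fold size = 2000/10 = 200
Training per fold = 2000 - 200 = 1800

1800


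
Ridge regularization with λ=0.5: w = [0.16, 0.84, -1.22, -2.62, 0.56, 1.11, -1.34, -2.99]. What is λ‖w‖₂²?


‖w‖₂² = (0.16)² + (0.84)² + (-1.22)² + (-2.62)² + (0.56)² + (1.11)² + (-1.34)² + (-2.99)²
     = 0.0256 + 0.7056 + 1.4884 + 6.8644 + 0.3136 + 1.2321 + 1.7956 + 8.9401
     = 21.3654
λ·‖w‖₂² = 0.5·21.3654 = 10.6827

10.6827


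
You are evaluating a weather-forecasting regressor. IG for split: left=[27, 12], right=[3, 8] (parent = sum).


Parent = [30, 20], H_parent = 0.971
H_left = 0.8905 (n=39), H_right = 0.8454 (n=11)
H_children = (39/50)·0.8905 + (11/50)·0.8454 = 0.8806
IG = 0.971 - 0.8806 = 0.0904

0.0904


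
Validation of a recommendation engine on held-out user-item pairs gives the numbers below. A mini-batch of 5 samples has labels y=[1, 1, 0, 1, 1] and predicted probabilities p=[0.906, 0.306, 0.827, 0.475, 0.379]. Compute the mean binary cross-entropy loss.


L[0] = -ln(0.906) = 0.0987
L[1] = -ln(0.306) = 1.1842
L[2] = -ln(1-0.827) = -ln(0.173) = 1.7545
L[3] = -ln(0.475) = 0.7444
L[4] = -ln(0.379) = 0.9702
mean = (0.0987 + 1.1842 + 1.7545 + 0.7444 + 0.9702)/5 = 0.9504

0.9504


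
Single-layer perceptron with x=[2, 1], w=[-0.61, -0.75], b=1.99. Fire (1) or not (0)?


z = (2)·(-0.61) + (1)·(-0.75) + 1.99
  = 0.02
step(z) = 1 (z≥0)

1


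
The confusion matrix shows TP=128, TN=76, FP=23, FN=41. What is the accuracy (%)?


Accuracy = (TP+TN)/(TP+TN+FP+FN)
= (128+76)/(268)
= 204/268 = 76.12%

76.12%


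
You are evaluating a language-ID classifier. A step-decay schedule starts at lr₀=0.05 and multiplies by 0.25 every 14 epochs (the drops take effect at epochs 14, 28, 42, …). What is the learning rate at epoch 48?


n_drops = ⌊48/14⌋ = 3
lr = 0.05·0.25^3 = 0.05·0.015625 = 0.00078125

0.00078125


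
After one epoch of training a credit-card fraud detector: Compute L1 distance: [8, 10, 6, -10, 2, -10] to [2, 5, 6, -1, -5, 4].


d = |8-2| + |10-5| + |6-6| + |-10+ 1| + |2+ 5| + |-10-4|
  = 6 + 5 + 0 + 9 + 7 + 14
  = 41

41


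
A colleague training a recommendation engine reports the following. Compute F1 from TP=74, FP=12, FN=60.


Precision = 74/86 = 0.8605
Recall = 74/134 = 0.5522
F1 = 2·P·R/(P+R) = 2·TP/(2·TP+FP+FN) = 148/(148+12+60) = 148/220 = 0.6727

0.6727


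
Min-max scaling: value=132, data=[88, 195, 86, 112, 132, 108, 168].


min=86, max=195
(132-86)/(195-86) = 46/109 = 0.422

0.422


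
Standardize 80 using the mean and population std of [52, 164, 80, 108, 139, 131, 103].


μ = 111, σ = 34.863
z = (80 - 111)/34.863 = -0.8892

-0.8892


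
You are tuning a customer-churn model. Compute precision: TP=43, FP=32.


Precision = TP/(TP+FP)
= 43/(43+32)
= 43/75 = 57.33%

57.33%


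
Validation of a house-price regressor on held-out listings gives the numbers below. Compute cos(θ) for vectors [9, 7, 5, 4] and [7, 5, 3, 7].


A·B = 9·7 + 7·5 + 5·3 + 4·7 = 141
‖A‖ = √171 = 13.0767, ‖B‖ = √132 = 11.4891
cos = 141/(√171·√132) = 141/√22572 = 0.9385

0.9385


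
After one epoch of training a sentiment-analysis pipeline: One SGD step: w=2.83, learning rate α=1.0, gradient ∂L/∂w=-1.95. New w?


w_new = w - α·∇
= 2.83 - 1.0·-1.95
= 2.83 + 1.95
= 4.78

4.78


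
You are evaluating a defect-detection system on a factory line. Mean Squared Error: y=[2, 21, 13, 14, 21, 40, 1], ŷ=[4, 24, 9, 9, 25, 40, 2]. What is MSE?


Squared errors: (2-4)²=4, (21-24)²=9, (13-9)²=16, (14-9)²=25, (21-25)²=16, (40-40)²=0, (1-2)²=1
Sum = 71
MSE = 71/7 = 71/7

71/7


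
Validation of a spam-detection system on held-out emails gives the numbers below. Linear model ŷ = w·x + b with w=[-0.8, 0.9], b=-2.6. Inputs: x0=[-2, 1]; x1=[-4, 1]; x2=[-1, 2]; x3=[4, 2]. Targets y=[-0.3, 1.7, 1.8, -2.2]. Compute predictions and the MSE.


ŷ0 = (-0.8)·(-2) + (0.9)·(1) - 2.6 = -0.1
ŷ1 = (-0.8)·(-4) + (0.9)·(1) - 2.6 = 1.5
ŷ2 = (-0.8)·(-1) + (0.9)·(2) - 2.6 = 0.0
ŷ3 = (-0.8)·(4) + (0.9)·(2) - 2.6 = -4.0
errors² = [0.04, 0.04, 3.24, 3.24]
MSE = 6.5600/4 = 1.64

1.64


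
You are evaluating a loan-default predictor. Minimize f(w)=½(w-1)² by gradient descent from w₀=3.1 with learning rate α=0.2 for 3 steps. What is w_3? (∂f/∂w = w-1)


step 1: grad = 3.1-1 = 2.1; w = 3.1 - 0.2·(2.1) = 2.68
step 2: grad = 2.68-1 = 1.68; w = 2.68 - 0.2·(1.68) = 2.344
step 3: grad = 2.344-1 = 1.344; w = 2.344 - 0.2·(1.344) = 2.0752

2.0752


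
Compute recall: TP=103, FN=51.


Recall = TP/(TP+FN)
= 103/(103+51)
= 103/154 = 66.88%

66.88%


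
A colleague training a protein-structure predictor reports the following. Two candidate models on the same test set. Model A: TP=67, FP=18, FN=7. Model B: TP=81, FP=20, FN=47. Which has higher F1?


Model A: P=67/85=0.7882, R=67/74=0.9054, F1=2PR/(P+R)=2TP/(2TP+FP+FN)=134/159=0.8428
Model B: P=81/101=0.802, R=81/128=0.6328, F1=2PR/(P+R)=2TP/(2TP+FP+FN)=162/229=0.7074
0.8428 > 0.7074 → Model A

Model A


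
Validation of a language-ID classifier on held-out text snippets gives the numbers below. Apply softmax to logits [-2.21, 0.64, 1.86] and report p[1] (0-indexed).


Exponentials: e^-2.21=0.1097, e^0.64=1.8965, e^1.86=6.4237
Sum = 8.4299
Softmax = [0.013, 0.225, 0.762]
p[1] = 1.8965/8.4299 = 0.225

0.225


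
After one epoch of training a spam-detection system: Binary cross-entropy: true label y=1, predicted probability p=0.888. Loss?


BCE = -[y·ln(p) + (1-y)·ln(1-p)]
= -1·ln(0.888) - 0
= -ln(0.888) = 0.1188

0.1188


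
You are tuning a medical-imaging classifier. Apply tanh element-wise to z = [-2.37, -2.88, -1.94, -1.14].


tanh(-2.37) = -0.9827
tanh(-2.88) = -0.9937
tanh(-1.94) = -0.9595
tanh(-1.14) = -0.8144
result = [-0.9827, -0.9937, -0.9595, -0.8144]

[-0.9827, -0.9937, -0.9595, -0.8144]


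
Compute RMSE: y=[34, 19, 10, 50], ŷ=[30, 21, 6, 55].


MSE = 61/4 = 15.25
RMSE = √(61/4) = 3.9051

3.9051


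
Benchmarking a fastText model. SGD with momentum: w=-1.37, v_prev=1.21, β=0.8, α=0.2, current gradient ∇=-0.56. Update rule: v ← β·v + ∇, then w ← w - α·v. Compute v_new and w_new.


v_new = 0.8·1.21 - 0.56 = 0.968 - 0.56 = 0.408
w_new = -1.37 - 0.2·0.408 = -1.37 - 0.0816 = -1.4516

v_new=0.408, w_new=-1.4516


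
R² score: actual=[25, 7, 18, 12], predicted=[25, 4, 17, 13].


ȳ = 15.5
SS_res = Σ(y-ŷ)² = 11
SS_tot = Σ(y-ȳ)² = 181
R² = 1 - SS_res/SS_tot = 1 - 0.0608 = 0.9392

0.9392


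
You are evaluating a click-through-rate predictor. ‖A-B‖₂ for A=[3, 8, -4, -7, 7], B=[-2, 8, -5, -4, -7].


d = √((3+ 2)² + (8-8)² + (-4+ 5)² + (-7+ 4)² + (7+ 7)²)
  = √(25 + 0 + 1 + 9 + 196)
  = √231 = 15.1987

15.1987


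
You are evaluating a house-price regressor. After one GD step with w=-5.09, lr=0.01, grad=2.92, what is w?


w_new = w - α·∇
= -5.09 - 0.01·2.92
= -5.09 - 0.0292
= -5.1192

-5.1192


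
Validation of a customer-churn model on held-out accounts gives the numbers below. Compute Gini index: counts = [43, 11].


Probabilities: [43/54, 11/54] ≈ [0.7963, 0.2037]
Σpᵢ² = (1849 + 121)/54² = 1970/2916
Gini = 1 - Σpᵢ² = 1 - 1970/2916 = 0.3244

0.3244


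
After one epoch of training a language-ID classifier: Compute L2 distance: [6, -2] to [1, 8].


d = √((6-1)² + (-2-8)²)
  = √(25 + 100)
  = √125 = 11.1803

11.1803


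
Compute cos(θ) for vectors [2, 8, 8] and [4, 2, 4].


A·B = 2·4 + 8·2 + 8·4 = 56
‖A‖ = √132 = 11.4891, ‖B‖ = √36 = 6
cos = 56/(√132·√36) = 56/√4752 = 0.8124

0.8124


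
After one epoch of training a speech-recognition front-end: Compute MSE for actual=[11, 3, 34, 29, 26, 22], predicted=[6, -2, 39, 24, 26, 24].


Squared errors: (11-6)²=25, (3+ 2)²=25, (34-39)²=25, (29-24)²=25, (26-26)²=0, (22-24)²=4
Sum = 104
MSE = 104/6 = 52/3

52/3


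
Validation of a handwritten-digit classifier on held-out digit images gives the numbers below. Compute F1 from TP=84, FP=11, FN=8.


Precision = 84/95 = 0.8842
Recall = 84/92 = 0.913
F1 = 2·P·R/(P+R) = 2·TP/(2·TP+FP+FN) = 168/(168+11+8) = 168/187 = 0.8984

0.8984


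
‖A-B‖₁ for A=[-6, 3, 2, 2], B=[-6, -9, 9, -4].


d = |-6+ 6| + |3+ 9| + |2-9| + |2+ 4|
  = 0 + 12 + 7 + 6
  = 25

25


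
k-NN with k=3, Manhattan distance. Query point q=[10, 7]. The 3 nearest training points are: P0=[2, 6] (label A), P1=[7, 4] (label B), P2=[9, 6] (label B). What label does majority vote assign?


d(q,P0) = 9  (label A)
d(q,P1) = 6  (label B)
d(q,P2) = 2  (label B)
Votes: A=1, B=2
Majority → B

B


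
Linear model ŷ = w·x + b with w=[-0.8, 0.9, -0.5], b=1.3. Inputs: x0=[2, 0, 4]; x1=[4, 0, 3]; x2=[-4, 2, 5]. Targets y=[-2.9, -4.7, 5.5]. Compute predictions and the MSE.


ŷ0 = (-0.8)·(2) + (0.9)·(0) + (-0.5)·(4) + 1.3 = -2.3
ŷ1 = (-0.8)·(4) + (0.9)·(0) + (-0.5)·(3) + 1.3 = -3.4
ŷ2 = (-0.8)·(-4) + (0.9)·(2) + (-0.5)·(5) + 1.3 = 3.8
errors² = [0.36, 1.69, 2.89]
MSE = 4.9400/3 = 1.6467

1.6467


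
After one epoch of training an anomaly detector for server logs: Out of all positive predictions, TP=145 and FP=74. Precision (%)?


Precision = TP/(TP+FP)
= 145/(145+74)
= 145/219 = 66.21%

66.21%


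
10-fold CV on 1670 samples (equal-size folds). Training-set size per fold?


Fold size = 1670/10 = 167
Training per fold = 1670 - 167 = 1503

1503


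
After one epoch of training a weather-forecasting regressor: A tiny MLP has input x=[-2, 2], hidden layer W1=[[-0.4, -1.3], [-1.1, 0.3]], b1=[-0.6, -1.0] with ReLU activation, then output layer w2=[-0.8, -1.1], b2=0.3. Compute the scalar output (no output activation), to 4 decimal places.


z1[0] = (-0.4)·(-2) + (-1.3)·(2) - 0.6 = -2.4
z1[1] = (-1.1)·(-2) + (0.3)·(2) - 1.0 = 1.8
h = ReLU(z1) = [0.0, 1.8]
output = (-0.8)·(0.0) + (-1.1)·(1.8) + 0.3 = -1.68

-1.68


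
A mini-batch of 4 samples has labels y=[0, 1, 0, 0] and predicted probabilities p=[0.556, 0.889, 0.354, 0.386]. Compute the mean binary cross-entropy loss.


L[0] = -ln(1-0.556) = -ln(0.444) = 0.8119
L[1] = -ln(0.889) = 0.1177
L[2] = -ln(1-0.354) = -ln(0.646) = 0.437
L[3] = -ln(1-0.386) = -ln(0.614) = 0.4878
mean = (0.8119 + 0.1177 + 0.437 + 0.4878)/4 = 0.4636

0.4636


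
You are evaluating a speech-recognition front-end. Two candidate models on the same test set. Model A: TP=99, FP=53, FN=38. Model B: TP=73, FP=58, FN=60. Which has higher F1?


Model A: P=99/152=0.6513, R=99/137=0.7226, F1=2PR/(P+R)=2TP/(2TP+FP+FN)=198/289=0.6851
Model B: P=73/131=0.5573, R=73/133=0.5489, F1=2PR/(P+R)=2TP/(2TP+FP+FN)=146/264=0.553
0.6851 > 0.553 → Model A

Model A


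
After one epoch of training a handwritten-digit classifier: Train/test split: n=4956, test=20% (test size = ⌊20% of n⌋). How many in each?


Test = ⌊4956·20/100⌋ = 991
Train = 4956 - 991 = 3965

Train: 3965, Test: 991


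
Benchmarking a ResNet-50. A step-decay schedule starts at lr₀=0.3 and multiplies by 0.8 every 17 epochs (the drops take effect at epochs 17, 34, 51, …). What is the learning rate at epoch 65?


n_drops = ⌊65/17⌋ = 3
lr = 0.3·0.8^3 = 0.3·0.512 = 0.1536

0.1536


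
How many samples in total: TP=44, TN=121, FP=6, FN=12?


Total = TP + TN + FP + FN
= 44 + 121 + 6 + 12
= 183
(Predicted positive: 50, predicted negative: 133)

183


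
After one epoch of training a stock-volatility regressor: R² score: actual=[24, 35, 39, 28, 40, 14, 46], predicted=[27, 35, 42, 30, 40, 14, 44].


ȳ = 32.2857
SS_res = Σ(y-ŷ)² = 26
SS_tot = Σ(y-ȳ)² = 721.43
R² = 1 - SS_res/SS_tot = 1 - 0.036 = 0.964

0.964


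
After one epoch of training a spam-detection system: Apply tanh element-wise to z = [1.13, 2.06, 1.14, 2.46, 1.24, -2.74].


tanh(1.13) = 0.811
tanh(2.06) = 0.968
tanh(1.14) = 0.8144
tanh(2.46) = 0.9855
tanh(1.24) = 0.8455
tanh(-2.74) = -0.9917
result = [0.811, 0.968, 0.8144, 0.9855, 0.8455, -0.9917]

[0.811, 0.968, 0.8144, 0.9855, 0.8455, -0.9917]


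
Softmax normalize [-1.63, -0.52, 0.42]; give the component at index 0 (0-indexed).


Exponentials: e^-1.63=0.1959, e^-0.52=0.5945, e^0.42=1.522
Sum = 2.3124
Softmax = [0.0847, 0.2571, 0.6582]
p[0] = 0.1959/2.3124 = 0.0847

0.0847


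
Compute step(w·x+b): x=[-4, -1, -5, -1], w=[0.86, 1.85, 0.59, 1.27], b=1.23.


z = (-4)·(0.86) + (-1)·(1.85) + (-5)·(0.59) + (-1)·(1.27) + 1.23
  = -8.28
step(z) = 0 (z<0)

0


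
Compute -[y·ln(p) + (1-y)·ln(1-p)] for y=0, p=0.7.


BCE = -[y·ln(p) + (1-y)·ln(1-p)]
= -0 - 1·ln(1-0.7)
= -ln(0.3) = 1.204

1.204


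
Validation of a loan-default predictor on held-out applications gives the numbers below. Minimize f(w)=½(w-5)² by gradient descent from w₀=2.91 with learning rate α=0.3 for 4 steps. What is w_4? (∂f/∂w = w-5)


step 1: grad = 2.91-5 = -2.09; w = 2.91 - 0.3·(-2.09) = 3.537
step 2: grad = 3.537-5 = -1.463; w = 3.537 - 0.3·(-1.463) = 3.9759
step 3: grad = 3.9759-5 = -1.0241; w = 3.9759 - 0.3·(-1.0241) = 4.28313
step 4: grad = 4.28313-5 = -0.71687; w = 4.28313 - 0.3·(-0.71687) = 4.498191

4.498191


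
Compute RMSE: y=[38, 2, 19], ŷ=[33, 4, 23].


MSE = 45/3 = 15
RMSE = √(45/3) = 3.873

3.873


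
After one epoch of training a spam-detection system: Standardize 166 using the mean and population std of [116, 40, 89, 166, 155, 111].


μ = 112.8333, σ = 41.8147
z = (166 - 112.8333)/41.8147 = 1.2715

1.2715


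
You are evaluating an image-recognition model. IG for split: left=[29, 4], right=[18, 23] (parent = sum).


Parent = [47, 27], H_parent = 0.9466
H_left = 0.5328 (n=33), H_right = 0.9892 (n=41)
H_children = (33/74)·0.5328 + (41/74)·0.9892 = 0.7857
IG = 0.9466 - 0.7857 = 0.1609

0.1609


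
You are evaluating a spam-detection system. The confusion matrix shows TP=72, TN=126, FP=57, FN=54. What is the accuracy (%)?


Accuracy = (TP+TN)/(TP+TN+FP+FN)
= (72+126)/(309)
= 198/309 = 64.08%

64.08%


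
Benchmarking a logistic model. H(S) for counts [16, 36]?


Probabilities: [16/52, 36/52] ≈ [0.3077, 0.6923]
H = -((16/52)·log₂(16/52) + (36/52)·log₂(36/52))
  = 0.8905 bits

0.8905 bits


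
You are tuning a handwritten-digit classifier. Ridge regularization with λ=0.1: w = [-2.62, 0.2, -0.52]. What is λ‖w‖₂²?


‖w‖₂² = (-2.62)² + (0.2)² + (-0.52)²
     = 6.8644 + 0.04 + 0.2704
     = 7.1748
λ·‖w‖₂² = 0.1·7.1748 = 0.71748

0.71748


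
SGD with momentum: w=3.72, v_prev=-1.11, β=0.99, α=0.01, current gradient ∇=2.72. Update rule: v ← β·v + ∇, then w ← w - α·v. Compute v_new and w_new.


v_new = 0.99·-1.11 + 2.72 = -1.0989 + 2.72 = 1.6211
w_new = 3.72 - 0.01·1.6211 = 3.72 - 0.016211 = 3.703789

v_new=1.6211, w_new=3.703789


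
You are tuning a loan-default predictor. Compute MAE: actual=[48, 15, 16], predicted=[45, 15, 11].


Absolute errors: |48-45|=3, |15-15|=0, |16-11|=5
Sum = 8
MAE = 8/3 = 8/3

8/3


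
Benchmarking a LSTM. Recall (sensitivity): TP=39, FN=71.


Recall = TP/(TP+FN)
= 39/(39+71)
= 39/110 = 35.45%

35.45%


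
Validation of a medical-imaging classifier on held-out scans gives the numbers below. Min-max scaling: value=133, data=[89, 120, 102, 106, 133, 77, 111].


min=77, max=133
(133-77)/(133-77) = 56/56 = 1.0

1.0


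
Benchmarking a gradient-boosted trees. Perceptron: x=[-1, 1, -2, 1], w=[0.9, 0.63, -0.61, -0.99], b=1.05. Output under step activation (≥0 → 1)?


z = (-1)·(0.9) + (1)·(0.63) + (-2)·(-0.61) + (1)·(-0.99) + 1.05
  = 1.01
step(z) = 1 (z≥0)

1


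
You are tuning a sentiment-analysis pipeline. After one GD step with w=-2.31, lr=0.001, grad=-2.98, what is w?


w_new = w - α·∇
= -2.31 - 0.001·-2.98
= -2.31 + 0.00298
= -2.30702

-2.30702


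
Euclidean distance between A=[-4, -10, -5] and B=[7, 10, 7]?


d = √((-4-7)² + (-10-10)² + (-5-7)²)
  = √(121 + 400 + 144)
  = √665 = 25.7876

25.7876


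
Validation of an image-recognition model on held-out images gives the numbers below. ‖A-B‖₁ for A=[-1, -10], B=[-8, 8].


d = |-1+ 8| + |-10-8|
  = 7 + 18
  = 25

25


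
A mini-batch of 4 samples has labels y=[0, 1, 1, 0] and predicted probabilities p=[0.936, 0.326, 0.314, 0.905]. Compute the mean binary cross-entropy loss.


L[0] = -ln(1-0.936) = -ln(0.064) = 2.7489
L[1] = -ln(0.326) = 1.1209
L[2] = -ln(0.314) = 1.1584
L[3] = -ln(1-0.905) = -ln(0.095) = 2.3539
mean = (2.7489 + 1.1209 + 1.1584 + 2.3539)/4 = 1.8455

1.8455


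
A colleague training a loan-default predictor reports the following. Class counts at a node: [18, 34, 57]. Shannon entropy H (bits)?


Probabilities: [18/109, 34/109, 57/109] ≈ [0.1651, 0.3119, 0.5229]
H = -((18/109)·log₂(18/109) + (34/109)·log₂(34/109) + (57/109)·log₂(57/109))
  = 1.4424 bits

1.4424 bits


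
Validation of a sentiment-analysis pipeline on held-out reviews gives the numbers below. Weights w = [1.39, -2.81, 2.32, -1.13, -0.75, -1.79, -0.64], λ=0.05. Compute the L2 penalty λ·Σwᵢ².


‖w‖₂² = (1.39)² + (-2.81)² + (2.32)² + (-1.13)² + (-0.75)² + (-1.79)² + (-0.64)²
     = 1.9321 + 7.8961 + 5.3824 + 1.2769 + 0.5625 + 3.2041 + 0.4096
     = 20.6637
λ·‖w‖₂² = 0.05·20.6637 = 1.033185

1.033185


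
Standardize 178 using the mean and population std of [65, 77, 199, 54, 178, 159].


μ = 122, σ = 58.2123
z = (178 - 122)/58.2123 = 0.962

0.962


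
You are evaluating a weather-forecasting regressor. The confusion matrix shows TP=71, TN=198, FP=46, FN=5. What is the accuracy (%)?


Accuracy = (TP+TN)/(TP+TN+FP+FN)
= (71+198)/(320)
= 269/320 = 84.06%

84.06%


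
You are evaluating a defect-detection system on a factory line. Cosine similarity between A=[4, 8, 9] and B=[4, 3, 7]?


A·B = 4·4 + 8·3 + 9·7 = 103
‖A‖ = √161 = 12.6886, ‖B‖ = √74 = 8.6023
cos = 103/(√161·√74) = 103/√11914 = 0.9436

0.9436


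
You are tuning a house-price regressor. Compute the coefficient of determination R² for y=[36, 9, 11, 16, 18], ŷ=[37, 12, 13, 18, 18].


ȳ = 18
SS_res = Σ(y-ŷ)² = 18
SS_tot = Σ(y-ȳ)² = 458
R² = 1 - SS_res/SS_tot = 1 - 0.0393 = 0.9607

0.9607


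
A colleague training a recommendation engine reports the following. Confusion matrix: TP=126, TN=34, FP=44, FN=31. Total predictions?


Total = TP + TN + FP + FN
= 126 + 34 + 44 + 31
= 235
(Predicted positive: 170, predicted negative: 65)

235


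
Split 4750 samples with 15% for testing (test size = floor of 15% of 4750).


Test = ⌊4750·15/100⌋ = 712
Train = 4750 - 712 = 4038

Train: 4038, Test: 712


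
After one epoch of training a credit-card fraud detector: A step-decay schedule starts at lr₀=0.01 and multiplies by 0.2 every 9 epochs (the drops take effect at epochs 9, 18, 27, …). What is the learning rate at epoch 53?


n_drops = ⌊53/9⌋ = 5
lr = 0.01·0.2^5 = 0.01·0.00032 = 0.0000032

0.0000032


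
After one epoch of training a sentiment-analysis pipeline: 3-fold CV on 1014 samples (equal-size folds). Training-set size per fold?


Fold size = 1014/3 = 338
Training per fold = 1014 - 338 = 676

676


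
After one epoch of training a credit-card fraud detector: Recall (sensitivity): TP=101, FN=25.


Recall = TP/(TP+FN)
= 101/(101+25)
= 101/126 = 80.16%

80.16%
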